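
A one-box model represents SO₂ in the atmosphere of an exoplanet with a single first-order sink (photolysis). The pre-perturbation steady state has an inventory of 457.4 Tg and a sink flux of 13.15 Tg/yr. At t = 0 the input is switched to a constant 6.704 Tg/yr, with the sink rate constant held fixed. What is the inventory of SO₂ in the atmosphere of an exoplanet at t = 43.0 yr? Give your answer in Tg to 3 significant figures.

298 Tg

The sink rate constant is k = F₀/M₀ = 13.15/457.4 = 0.02875 yr⁻¹.
Solving dM/dt = F₁ − kM with M(0) = M₀ gives M(t) = F₁/k + (M₀ − F₁/k)·e^(−kt).
F₁/k = 6.704/0.02875 = 233.19 Tg; kt = 0.02875 × 43.0 = 1.236, e^(−kt) = 0.2905.
M(43.0) = 233.19 + (457.4 − 233.19) × 0.2905 = 233.19 + 65.13 = 298.32 Tg.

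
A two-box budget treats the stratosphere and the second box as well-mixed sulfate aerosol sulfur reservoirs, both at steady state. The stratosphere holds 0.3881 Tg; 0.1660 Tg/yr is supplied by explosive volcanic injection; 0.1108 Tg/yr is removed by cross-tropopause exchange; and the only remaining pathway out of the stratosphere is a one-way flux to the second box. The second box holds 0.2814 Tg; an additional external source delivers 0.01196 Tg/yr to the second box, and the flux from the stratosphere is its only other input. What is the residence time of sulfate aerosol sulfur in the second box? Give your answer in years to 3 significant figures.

4.19 yr

Balance the stratosphere: ΣF_in = 0.16600 Tg/yr.
Flux to the second box = ΣF_in − (0.1108) = 0.055200 Tg/yr.
Total input to the second box = 0.055200 + 0.01196 = 0.067160 Tg/yr; at steady state this equals its total output.
τ = M / F = 0.2814 / 0.067160 = 4.190 yr.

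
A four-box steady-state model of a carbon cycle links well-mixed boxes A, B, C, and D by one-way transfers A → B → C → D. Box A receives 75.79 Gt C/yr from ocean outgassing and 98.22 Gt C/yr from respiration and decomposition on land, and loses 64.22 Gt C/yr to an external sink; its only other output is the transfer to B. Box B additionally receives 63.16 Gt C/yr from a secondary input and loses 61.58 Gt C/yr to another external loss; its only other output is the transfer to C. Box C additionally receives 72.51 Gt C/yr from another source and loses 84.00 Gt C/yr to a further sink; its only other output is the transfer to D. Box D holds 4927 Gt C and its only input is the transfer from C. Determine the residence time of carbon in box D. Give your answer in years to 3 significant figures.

Box A: F(A→B) = (75.79 + 98.22) − 64.22 = 109.79 Gt C/yr.
Box B: F(B→C) = (109.79 + 63.16) − 61.58 = 111.37 Gt C/yr.
Box C: F(C→D) = (111.37 + 72.51) − 84.00 = 99.880 Gt C/yr.
Box D throughput = its input = 99.880 Gt C/yr; τ = 4927 / 99.880 = 49.33 yr.

49.3 yr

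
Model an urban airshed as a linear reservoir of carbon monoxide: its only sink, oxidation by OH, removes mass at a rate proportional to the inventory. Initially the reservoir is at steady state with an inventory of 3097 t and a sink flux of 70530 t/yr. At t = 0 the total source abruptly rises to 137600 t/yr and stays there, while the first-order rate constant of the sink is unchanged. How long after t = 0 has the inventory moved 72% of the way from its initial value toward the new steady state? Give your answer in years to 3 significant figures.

τ = M₀/F₀ = 3097/70530 = 0.04391 yr.
The remaining gap fraction is e^(−t/τ); 72% covered ⇒ e^(−t/τ) = 0.280.
t = −τ ln(0.280) = 0.04391 × 1.273 = 0.05590 yr.

0.0559 yr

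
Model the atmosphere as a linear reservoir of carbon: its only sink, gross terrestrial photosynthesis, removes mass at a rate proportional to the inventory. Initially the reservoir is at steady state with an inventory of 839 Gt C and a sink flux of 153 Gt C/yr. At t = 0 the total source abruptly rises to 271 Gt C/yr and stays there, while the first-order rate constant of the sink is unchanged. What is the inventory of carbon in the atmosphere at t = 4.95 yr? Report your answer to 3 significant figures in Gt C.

The sink rate constant is k = F₀/M₀ = 153/839 = 0.1824 yr⁻¹.
Solving dM/dt = F₁ − kM with M(0) = M₀ gives M(t) = F₁/k + (M₀ − F₁/k)·e^(−kt).
F₁/k = 271/0.1824 = 1486.1 Gt C; kt = 0.1824 × 4.95 = 0.9027, e^(−kt) = 0.4055.
M(4.95) = 1486.1 + (839 − 1486.1) × 0.4055 = 1486.1 − 262.4 = 1223.7 Gt C.

1220 Gt C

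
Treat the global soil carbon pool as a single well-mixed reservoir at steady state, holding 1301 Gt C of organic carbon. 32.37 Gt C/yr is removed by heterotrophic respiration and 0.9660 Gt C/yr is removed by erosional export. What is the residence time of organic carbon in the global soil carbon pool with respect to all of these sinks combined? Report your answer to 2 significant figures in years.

Total removal flux = 32.37 + 0.9660 = 33.336 Gt C/yr.
τ = M / ΣF_out = 1301 / 33.336 = 39.03 yr.

39 yr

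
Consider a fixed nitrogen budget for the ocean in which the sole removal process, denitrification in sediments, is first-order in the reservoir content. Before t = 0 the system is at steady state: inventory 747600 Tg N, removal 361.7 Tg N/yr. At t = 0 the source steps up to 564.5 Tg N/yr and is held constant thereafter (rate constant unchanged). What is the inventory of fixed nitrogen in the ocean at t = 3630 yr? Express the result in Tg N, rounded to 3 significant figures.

Residence time τ = M₀/F₀ = 2067 yr. The eventual steady state is M_∞ = M₀·(F₁/F₀) = 747600 × 564.5/361.7 = 1.1668×10^6 Tg N.
The anomaly ΔM(t) = M(t) − M_∞ decays as ΔM₀·e^(−t/τ) with ΔM₀ = 747600 − 1.1668×10^6 = −419200 Tg N.
At t = 3630 yr, e^(−t/τ) = e^(−1.756) = 0.1727, so ΔM = −72390 Tg N and M = 1.1668×10^6 − 72390 = 1.0944×10^6 Tg N.

1.09×10^6 Tg N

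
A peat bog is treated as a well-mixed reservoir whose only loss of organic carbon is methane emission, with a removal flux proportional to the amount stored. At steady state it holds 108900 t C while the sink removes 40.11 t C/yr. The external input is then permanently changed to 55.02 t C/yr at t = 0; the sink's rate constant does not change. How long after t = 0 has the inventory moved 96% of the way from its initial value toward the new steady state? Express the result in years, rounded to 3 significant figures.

τ = M₀/F₀ = 108900/40.11 = 2715 yr.
The remaining gap fraction is e^(−t/τ); 96% covered ⇒ e^(−t/τ) = 0.0400.
t = −τ ln(0.0400) = 2715 × 3.219 = 8739 yr.

8740 yr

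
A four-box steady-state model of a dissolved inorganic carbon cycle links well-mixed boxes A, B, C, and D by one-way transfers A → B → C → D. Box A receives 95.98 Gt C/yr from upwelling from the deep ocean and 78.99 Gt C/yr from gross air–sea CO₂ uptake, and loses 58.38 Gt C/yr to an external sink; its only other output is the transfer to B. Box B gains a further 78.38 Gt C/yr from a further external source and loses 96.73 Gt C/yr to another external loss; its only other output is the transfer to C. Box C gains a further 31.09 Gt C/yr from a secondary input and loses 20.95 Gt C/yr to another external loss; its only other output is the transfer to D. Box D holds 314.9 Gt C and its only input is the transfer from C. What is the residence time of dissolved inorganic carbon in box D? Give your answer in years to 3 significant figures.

2.91 yr

Box A: F(A→B) = (95.98 + 78.99) − 58.38 = 116.59 Gt C/yr.
Box B: F(B→C) = (116.59 + 78.38) − 96.73 = 98.240 Gt C/yr.
Box C: F(C→D) = (98.240 + 31.09) − 20.95 = 108.38 Gt C/yr.
Box D throughput = its input = 108.38 Gt C/yr; τ = 314.9 / 108.38 = 2.906 yr.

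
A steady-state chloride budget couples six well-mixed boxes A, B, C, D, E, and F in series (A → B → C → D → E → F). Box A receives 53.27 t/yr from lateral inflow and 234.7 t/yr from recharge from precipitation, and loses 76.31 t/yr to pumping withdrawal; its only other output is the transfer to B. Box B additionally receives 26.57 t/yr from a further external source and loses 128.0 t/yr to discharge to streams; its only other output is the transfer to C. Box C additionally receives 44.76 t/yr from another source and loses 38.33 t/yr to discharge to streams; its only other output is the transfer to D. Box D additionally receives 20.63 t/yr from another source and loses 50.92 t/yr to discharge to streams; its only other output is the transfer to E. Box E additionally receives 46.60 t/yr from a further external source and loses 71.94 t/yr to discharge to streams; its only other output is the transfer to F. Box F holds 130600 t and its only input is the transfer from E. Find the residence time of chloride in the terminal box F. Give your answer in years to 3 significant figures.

2140 yr

Box A: F(A→B) = (53.27 + 234.7) − 76.31 = 211.66 t/yr.
Box B: F(B→C) = (211.66 + 26.57) − 128.0 = 110.23 t/yr.
Box C: F(C→D) = (110.23 + 44.76) − 38.33 = 116.66 t/yr.
Box D: F(D→E) = (116.66 + 20.63) − 50.92 = 86.370 t/yr.
Box E: F(E→F) = (86.370 + 46.60) − 71.94 = 61.030 t/yr.
Box F throughput = its input = 61.030 t/yr; τ = 130600 / 61.030 = 2140 yr.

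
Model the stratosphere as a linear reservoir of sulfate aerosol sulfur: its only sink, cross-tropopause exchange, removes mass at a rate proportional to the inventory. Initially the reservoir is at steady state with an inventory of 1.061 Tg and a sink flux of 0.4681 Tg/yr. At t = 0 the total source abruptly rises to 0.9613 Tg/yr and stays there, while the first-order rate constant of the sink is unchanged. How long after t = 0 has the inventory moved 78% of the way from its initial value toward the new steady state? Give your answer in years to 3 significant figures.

3.43 yr

τ = M₀/F₀ = 1.061/0.4681 = 2.267 yr.
The remaining gap fraction is e^(−t/τ); 78% covered ⇒ e^(−t/τ) = 0.220.
t = −τ ln(0.220) = 2.267 × 1.514 = 3.432 yr.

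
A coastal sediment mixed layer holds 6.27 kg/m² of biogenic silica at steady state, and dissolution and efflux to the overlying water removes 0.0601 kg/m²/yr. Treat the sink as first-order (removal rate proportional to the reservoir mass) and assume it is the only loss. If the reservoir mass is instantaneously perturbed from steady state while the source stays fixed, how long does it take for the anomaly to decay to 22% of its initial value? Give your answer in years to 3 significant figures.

For a linear reservoir the anomaly decays as exp(−t/τ) with τ = M/F = 6.27/0.0601 = 104.3 yr.
exp(−t/τ) = 0.22 ⇒ t = −τ ln(0.22) = 104.3 × 1.514 = 158.0 yr.

158 yr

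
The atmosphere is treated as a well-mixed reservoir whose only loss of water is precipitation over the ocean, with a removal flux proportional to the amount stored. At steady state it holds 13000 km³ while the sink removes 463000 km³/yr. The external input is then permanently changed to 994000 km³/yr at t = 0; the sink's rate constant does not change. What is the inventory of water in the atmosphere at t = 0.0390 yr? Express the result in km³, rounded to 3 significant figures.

Residence time τ = M₀/F₀ = 0.02808 yr. The eventual steady state is M_∞ = M₀·(F₁/F₀) = 13000 × 994000/463000 = 27909 km³.
The anomaly ΔM(t) = M(t) − M_∞ decays as ΔM₀·e^(−t/τ) with ΔM₀ = 13000 − 27909 = −14910 km³.
At t = 0.0390 yr, e^(−t/τ) = e^(−1.389) = 0.2493, so ΔM = −3717 km³ and M = 27909 − 3717 = 24192 km³.

24200 km³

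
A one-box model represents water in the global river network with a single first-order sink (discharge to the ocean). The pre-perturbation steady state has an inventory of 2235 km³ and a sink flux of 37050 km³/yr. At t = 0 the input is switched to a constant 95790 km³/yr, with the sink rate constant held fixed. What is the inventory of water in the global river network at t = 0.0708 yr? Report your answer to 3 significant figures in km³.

Residence time τ = M₀/F₀ = 0.06032 yr. The eventual steady state is M_∞ = M₀·(F₁/F₀) = 2235 × 95790/37050 = 5778.4 km³.
The anomaly ΔM(t) = M(t) − M_∞ decays as ΔM₀·e^(−t/τ) with ΔM₀ = 2235 − 5778.4 = −3543 km³.
At t = 0.0708 yr, e^(−t/τ) = e^(−1.174) = 0.3092, so ΔM = −1096 km³ and M = 5778.4 − 1096 = 4682.7 km³.

4680 km³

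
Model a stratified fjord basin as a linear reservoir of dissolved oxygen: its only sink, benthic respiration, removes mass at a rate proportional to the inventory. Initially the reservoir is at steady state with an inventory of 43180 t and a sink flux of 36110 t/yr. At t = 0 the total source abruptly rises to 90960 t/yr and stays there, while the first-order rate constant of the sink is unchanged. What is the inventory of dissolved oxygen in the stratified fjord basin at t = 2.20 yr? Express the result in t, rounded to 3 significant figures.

98400 t

τ = M₀/F₀ = 43180/36110 = 1.196 yr; rate constant k = 1/τ.
New steady state M_∞ = F₁/k = F₁·τ = 90960 × 1.196 = 108770 t.
M(t) = M_∞ + (M₀ − M_∞)·e^(−t/τ); t/τ = 2.20/1.196 = 1.840, so e^(−t/τ) = 0.1589.
M(t) = 108770 − 65590 × 0.1589 = 98350 t.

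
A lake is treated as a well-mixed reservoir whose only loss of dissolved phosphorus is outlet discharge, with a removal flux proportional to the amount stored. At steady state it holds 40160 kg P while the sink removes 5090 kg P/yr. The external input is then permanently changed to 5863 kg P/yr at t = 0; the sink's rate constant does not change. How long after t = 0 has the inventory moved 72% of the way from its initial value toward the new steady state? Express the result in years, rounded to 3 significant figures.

τ = M₀/F₀ = 40160/5090 = 7.890 yr.
The remaining gap fraction is e^(−t/τ); 72% covered ⇒ e^(−t/τ) = 0.280.
t = −τ ln(0.280) = 7.890 × 1.273 = 10.04 yr.

10.0 yr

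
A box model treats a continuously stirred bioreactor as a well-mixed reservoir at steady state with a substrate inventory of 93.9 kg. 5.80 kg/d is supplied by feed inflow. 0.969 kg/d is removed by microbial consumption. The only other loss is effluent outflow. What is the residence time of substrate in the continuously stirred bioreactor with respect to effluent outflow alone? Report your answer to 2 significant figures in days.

At steady state ΣF_in = ΣF_out.
ΣF_in = 5.8000 kg/d.
Effluent outflow flux = ΣF_in − (0.969) = 5.8000 − 0.9690 = 4.831 kg/d.
τ = M / F = 93.9 / 4.831 = 19.44 d.

19 d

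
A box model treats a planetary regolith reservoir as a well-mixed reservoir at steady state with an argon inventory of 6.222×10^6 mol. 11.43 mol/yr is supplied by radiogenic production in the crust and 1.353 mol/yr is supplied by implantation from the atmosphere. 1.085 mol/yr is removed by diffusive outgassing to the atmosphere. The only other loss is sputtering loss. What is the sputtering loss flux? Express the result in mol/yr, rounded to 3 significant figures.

At steady state ΣF_in = ΣF_out.
ΣF_in = 11.43 + 1.353 = 12.783 mol/yr.
Sputtering loss flux = ΣF_in − (1.085) = 12.783 − 1.085 = 11.70 mol/yr.

11.7 mol/yr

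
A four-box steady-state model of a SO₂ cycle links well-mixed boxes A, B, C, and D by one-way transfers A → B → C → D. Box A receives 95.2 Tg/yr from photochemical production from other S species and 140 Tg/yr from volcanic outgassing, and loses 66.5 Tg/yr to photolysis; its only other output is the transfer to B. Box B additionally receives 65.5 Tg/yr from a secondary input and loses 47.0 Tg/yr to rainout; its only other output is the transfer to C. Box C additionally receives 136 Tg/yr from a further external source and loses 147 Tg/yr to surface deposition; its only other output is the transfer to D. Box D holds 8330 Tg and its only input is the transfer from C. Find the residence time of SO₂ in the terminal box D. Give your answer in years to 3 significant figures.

Box A: F(A→B) = (95.2 + 140) − 66.5 = 168.70 Tg/yr.
Box B: F(B→C) = (168.70 + 65.5) − 47.0 = 187.20 Tg/yr.
Box C: F(C→D) = (187.20 + 136) − 147 = 176.20 Tg/yr.
Box D throughput = its input = 176.20 Tg/yr; τ = 8330 / 176.20 = 47.28 yr.

47.3 yr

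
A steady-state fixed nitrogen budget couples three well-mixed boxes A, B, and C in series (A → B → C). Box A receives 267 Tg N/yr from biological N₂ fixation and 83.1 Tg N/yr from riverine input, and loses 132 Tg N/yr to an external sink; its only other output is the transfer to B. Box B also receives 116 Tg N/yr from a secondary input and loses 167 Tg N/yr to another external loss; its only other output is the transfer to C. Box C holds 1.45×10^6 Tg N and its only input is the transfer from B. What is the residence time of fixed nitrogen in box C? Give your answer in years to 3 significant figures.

Box A: F(A→B) = (267 + 83.1) − 132 = 218.10 Tg N/yr.
Box B: F(B→C) = (218.10 + 116) − 167 = 167.10 Tg N/yr.
Box C throughput = its input = 167.10 Tg N/yr; τ = 1.45×10^6 / 167.10 = 8677 yr.

8680 yr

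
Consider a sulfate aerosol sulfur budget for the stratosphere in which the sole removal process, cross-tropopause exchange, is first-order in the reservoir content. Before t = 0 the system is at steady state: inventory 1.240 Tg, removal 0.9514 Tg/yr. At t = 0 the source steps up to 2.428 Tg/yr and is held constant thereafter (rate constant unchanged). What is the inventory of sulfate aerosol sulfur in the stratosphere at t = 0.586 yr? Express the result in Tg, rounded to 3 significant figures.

τ = M₀/F₀ = 1.240/0.9514 = 1.303 yr; rate constant k = 1/τ.
New steady state M_∞ = F₁/k = F₁·τ = 2.428 × 1.303 = 3.1645 Tg.
M(t) = M_∞ + (M₀ − M_∞)·e^(−t/τ); t/τ = 0.586/1.303 = 0.4496, so e^(−t/τ) = 0.6379.
M(t) = 3.1645 − 1.925 × 0.6379 = 1.9369 Tg.

1.94 Tg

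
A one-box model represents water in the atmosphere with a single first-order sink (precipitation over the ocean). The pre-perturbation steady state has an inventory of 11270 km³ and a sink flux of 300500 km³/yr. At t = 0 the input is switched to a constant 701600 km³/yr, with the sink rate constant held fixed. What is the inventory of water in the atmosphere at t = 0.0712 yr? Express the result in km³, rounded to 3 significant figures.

τ = M₀/F₀ = 11270/300500 = 0.03750 yr; rate constant k = 1/τ.
New steady state M_∞ = F₁/k = F₁·τ = 701600 × 0.03750 = 26313 km³.
M(t) = M_∞ + (M₀ − M_∞)·e^(−t/τ); t/τ = 0.0712/0.03750 = 1.898, so e^(−t/τ) = 0.1498.
M(t) = 26313 − 15040 × 0.1498 = 24059 km³.

24100 km³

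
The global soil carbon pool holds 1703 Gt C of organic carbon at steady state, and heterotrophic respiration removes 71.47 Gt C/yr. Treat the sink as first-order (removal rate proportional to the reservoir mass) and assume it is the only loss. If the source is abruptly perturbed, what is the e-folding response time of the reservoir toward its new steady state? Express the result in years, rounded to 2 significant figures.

24 yr

For a linear reservoir the response time equals the residence time τ = M/F.
τ = 1703 / 71.47 = 23.83 yr.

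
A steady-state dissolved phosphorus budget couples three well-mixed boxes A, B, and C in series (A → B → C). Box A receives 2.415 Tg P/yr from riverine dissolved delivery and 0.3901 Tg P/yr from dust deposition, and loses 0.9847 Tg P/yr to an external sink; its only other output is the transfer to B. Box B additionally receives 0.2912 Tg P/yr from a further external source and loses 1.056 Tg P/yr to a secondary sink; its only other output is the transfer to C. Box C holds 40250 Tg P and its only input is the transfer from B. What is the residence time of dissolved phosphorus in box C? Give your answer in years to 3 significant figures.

38100 yr

Box A: F(A→B) = (2.415 + 0.3901) − 0.9847 = 1.8204 Tg P/yr.
Box B: F(B→C) = (1.8204 + 0.2912) − 1.056 = 1.0556 Tg P/yr.
Box C throughput = its input = 1.0556 Tg P/yr; τ = 40250 / 1.0556 = 38130 yr.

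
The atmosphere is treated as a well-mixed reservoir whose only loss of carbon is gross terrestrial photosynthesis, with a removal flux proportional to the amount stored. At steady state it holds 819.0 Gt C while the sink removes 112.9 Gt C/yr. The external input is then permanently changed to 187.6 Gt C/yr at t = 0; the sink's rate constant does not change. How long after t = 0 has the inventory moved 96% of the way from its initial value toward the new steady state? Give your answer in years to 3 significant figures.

23.4 yr

τ = M₀/F₀ = 819.0/112.9 = 7.254 yr.
The remaining gap fraction is e^(−t/τ); 96% covered ⇒ e^(−t/τ) = 0.0400.
t = −τ ln(0.0400) = 7.254 × 3.219 = 23.35 yr.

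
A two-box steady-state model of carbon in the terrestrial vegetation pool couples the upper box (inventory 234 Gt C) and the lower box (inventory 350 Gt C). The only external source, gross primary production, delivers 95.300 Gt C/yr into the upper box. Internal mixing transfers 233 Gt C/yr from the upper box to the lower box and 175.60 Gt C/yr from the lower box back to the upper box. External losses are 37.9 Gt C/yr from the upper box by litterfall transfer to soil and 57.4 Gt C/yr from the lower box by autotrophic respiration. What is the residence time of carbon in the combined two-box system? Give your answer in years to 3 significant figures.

Residence time in the combined system uses the total inventory and the total *external* removal — internal exchanges between the two boxes cancel.
M_total = 234 + 350 = 584.00 Gt C.
ΣF_external_out = 37.9 + 57.4 = 95.300 Gt C/yr.
τ = M_total / ΣF_ext = 584.00 / 95.300 = 6.128 yr.

6.13 yr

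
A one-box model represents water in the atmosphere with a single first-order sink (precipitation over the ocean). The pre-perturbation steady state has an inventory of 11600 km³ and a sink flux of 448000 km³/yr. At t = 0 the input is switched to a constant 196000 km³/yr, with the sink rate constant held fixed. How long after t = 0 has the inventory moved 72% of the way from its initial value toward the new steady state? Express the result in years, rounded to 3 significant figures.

0.0330 yr

τ = M₀/F₀ = 11600/448000 = 0.02589 yr.
The remaining gap fraction is e^(−t/τ); 72% covered ⇒ e^(−t/τ) = 0.280.
t = −τ ln(0.280) = 0.02589 × 1.273 = 0.03296 yr.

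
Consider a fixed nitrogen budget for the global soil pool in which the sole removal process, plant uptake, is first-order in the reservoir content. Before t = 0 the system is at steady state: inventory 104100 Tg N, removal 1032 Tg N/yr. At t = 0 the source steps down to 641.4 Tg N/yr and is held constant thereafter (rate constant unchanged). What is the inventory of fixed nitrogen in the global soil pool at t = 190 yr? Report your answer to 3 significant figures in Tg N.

70700 Tg N

τ = M₀/F₀ = 104100/1032 = 100.9 yr; rate constant k = 1/τ.
New steady state M_∞ = F₁/k = F₁·τ = 641.4 × 100.9 = 64699 Tg N.
M(t) = M_∞ + (M₀ − M_∞)·e^(−t/τ); t/τ = 190/100.9 = 1.884, so e^(−t/τ) = 0.1520.
M(t) = 64699 + 39400 × 0.1520 = 70690 Tg N.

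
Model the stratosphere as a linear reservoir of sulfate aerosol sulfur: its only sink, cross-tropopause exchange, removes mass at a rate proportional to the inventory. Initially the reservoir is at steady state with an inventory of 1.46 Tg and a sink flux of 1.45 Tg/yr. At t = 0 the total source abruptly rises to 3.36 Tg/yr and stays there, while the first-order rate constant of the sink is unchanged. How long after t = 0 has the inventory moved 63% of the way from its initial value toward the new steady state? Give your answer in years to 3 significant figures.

1.00 yr

τ = M₀/F₀ = 1.46/1.45 = 1.007 yr.
The remaining gap fraction is e^(−t/τ); 63% covered ⇒ e^(−t/τ) = 0.370.
t = −τ ln(0.370) = 1.007 × 0.9943 = 1.001 yr.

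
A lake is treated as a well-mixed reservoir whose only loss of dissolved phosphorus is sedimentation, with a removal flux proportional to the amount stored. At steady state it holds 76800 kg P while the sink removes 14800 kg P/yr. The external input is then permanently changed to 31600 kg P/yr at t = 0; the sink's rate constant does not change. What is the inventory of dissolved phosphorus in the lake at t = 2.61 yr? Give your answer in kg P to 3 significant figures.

111000 kg P

τ = M₀/F₀ = 76800/14800 = 5.189 yr; rate constant k = 1/τ.
New steady state M_∞ = F₁/k = F₁·τ = 31600 × 5.189 = 163980 kg P.
M(t) = M_∞ + (M₀ − M_∞)·e^(−t/τ); t/τ = 2.61/5.189 = 0.5030, so e^(−t/τ) = 0.6047.
M(t) = 163980 − 87180 × 0.6047 = 111260 kg P.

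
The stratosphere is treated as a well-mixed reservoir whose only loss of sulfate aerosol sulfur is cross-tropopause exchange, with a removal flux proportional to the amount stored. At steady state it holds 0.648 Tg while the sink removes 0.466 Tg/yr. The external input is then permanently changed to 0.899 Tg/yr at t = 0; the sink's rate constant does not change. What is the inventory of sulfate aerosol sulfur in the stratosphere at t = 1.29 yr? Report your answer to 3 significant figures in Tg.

Residence time τ = M₀/F₀ = 1.391 yr. The eventual steady state is M_∞ = M₀·(F₁/F₀) = 0.648 × 0.899/0.466 = 1.2501 Tg.
The anomaly ΔM(t) = M(t) − M_∞ decays as ΔM₀·e^(−t/τ) with ΔM₀ = 0.648 − 1.2501 = −0.6021 Tg.
At t = 1.29 yr, e^(−t/τ) = e^(−0.9277) = 0.3955, so ΔM = −0.2381 Tg and M = 1.2501 − 0.2381 = 1.0120 Tg.

1.01 Tg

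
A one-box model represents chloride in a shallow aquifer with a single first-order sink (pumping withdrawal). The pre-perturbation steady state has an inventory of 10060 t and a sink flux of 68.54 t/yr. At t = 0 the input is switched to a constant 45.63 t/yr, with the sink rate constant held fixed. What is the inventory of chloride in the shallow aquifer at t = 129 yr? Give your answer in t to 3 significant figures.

The sink rate constant is k = F₀/M₀ = 68.54/10060 = 0.006813 yr⁻¹.
Solving dM/dt = F₁ − kM with M(0) = M₀ gives M(t) = F₁/k + (M₀ − F₁/k)·e^(−kt).
F₁/k = 45.63/0.006813 = 6697.4 t; kt = 0.006813 × 129 = 0.8789, e^(−kt) = 0.4152.
M(129) = 6697.4 + (10060 − 6697.4) × 0.4152 = 6697.4 + 1396 = 8093.7 t.

8090 t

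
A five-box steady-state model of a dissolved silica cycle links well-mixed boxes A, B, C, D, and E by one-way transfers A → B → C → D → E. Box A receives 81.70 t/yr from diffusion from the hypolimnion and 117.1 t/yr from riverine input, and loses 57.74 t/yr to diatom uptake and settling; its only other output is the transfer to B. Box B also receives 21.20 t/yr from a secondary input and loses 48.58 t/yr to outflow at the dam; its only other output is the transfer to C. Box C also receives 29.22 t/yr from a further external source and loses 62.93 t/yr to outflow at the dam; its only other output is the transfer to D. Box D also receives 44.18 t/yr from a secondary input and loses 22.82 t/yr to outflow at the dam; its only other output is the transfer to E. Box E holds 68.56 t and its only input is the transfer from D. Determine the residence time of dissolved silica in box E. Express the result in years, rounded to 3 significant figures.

Box A: F(A→B) = (81.70 + 117.1) − 57.74 = 141.06 t/yr.
Box B: F(B→C) = (141.06 + 21.20) − 48.58 = 113.68 t/yr.
Box C: F(C→D) = (113.68 + 29.22) − 62.93 = 79.970 t/yr.
Box D: F(D→E) = (79.970 + 44.18) − 22.82 = 101.33 t/yr.
Box E throughput = its input = 101.33 t/yr; τ = 68.56 / 101.33 = 0.6766 yr.

0.677 yr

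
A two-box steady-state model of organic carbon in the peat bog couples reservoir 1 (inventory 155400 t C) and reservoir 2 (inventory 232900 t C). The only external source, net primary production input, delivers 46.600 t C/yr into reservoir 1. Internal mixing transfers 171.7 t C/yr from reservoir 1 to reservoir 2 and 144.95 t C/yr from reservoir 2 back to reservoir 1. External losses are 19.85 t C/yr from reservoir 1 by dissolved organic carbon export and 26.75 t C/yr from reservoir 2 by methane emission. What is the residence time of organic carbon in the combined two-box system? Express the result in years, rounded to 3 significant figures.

Treat the two boxes together as one reservoir: the mixing fluxes between them are internal recycling, so τ = ΣM / Σ(external losses).
M_total = 155400 + 232900 = 388300 t C.
ΣF_external_out = 19.85 + 26.75 = 46.600 t C/yr.
τ = M_total / ΣF_ext = 388300 / 46.600 = 8333 yr.

8330 yr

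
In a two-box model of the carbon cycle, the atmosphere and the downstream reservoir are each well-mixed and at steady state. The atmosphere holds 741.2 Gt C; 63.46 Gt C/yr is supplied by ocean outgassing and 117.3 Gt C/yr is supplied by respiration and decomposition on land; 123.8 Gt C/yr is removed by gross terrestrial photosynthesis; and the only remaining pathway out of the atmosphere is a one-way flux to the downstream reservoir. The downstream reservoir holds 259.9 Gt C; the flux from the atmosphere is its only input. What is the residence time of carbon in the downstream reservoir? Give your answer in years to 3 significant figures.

4.56 yr

Balance the atmosphere: ΣF_in = 63.46 + 117.3 = 180.76 Gt C/yr.
Flux to the downstream reservoir = ΣF_in − (123.8) = 56.960 Gt C/yr.
At steady state the output of the downstream reservoir equals its input, 56.960 Gt C/yr.
τ = M / F = 259.9 / 56.960 = 4.563 yr.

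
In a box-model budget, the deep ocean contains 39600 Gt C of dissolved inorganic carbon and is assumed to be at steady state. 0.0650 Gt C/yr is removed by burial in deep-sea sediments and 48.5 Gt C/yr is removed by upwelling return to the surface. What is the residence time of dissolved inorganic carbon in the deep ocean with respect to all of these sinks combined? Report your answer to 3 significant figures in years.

Total removal flux = 0.0650 + 48.5 = 48.565 Gt C/yr.
τ = M / ΣF_out = 39600 / 48.565 = 815.4 yr.

815 yr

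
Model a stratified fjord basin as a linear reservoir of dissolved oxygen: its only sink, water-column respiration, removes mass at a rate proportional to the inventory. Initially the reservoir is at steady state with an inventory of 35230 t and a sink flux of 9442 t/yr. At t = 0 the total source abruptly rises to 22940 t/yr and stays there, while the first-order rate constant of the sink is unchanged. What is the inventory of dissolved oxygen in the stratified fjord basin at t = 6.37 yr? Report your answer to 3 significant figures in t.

τ = M₀/F₀ = 35230/9442 = 3.731 yr; rate constant k = 1/τ.
New steady state M_∞ = F₁/k = F₁·τ = 22940 × 3.731 = 85594 t.
M(t) = M_∞ + (M₀ − M_∞)·e^(−t/τ); t/τ = 6.37/3.731 = 1.707, so e^(−t/τ) = 0.1814.
M(t) = 85594 − 50360 × 0.1814 = 76459 t.

76500 t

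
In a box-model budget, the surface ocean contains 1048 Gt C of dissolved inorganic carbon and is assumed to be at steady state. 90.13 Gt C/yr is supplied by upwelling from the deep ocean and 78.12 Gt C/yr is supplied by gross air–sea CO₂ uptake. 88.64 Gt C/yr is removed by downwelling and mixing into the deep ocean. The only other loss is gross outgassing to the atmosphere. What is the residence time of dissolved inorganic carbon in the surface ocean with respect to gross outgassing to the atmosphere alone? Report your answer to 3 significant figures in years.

At steady state ΣF_in = ΣF_out.
ΣF_in = 90.13 + 78.12 = 168.25 Gt C/yr.
Gross outgassing to the atmosphere flux = ΣF_in − (88.64) = 168.25 − 88.64 = 79.61 Gt C/yr.
τ = M / F = 1048 / 79.61 = 13.16 yr.

13.2 yr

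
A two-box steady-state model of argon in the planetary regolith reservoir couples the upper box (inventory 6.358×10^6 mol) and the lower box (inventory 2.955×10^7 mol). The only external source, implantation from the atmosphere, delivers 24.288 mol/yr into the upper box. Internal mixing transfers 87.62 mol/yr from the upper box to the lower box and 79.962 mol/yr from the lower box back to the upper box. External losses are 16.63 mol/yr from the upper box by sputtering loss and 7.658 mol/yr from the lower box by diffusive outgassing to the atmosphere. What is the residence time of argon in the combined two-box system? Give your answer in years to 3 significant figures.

Treat the two boxes together as one reservoir: the mixing fluxes between them are internal recycling, so τ = ΣM / Σ(external losses).
M_total = 6.358×10^6 + 2.955×10^7 = 3.5908×10^7 mol.
ΣF_external_out = 16.63 + 7.658 = 24.288 mol/yr.
τ = M_total / ΣF_ext = 3.5908×10^7 / 24.288 = 1.478×10^6 yr.

1.48×10^6 yr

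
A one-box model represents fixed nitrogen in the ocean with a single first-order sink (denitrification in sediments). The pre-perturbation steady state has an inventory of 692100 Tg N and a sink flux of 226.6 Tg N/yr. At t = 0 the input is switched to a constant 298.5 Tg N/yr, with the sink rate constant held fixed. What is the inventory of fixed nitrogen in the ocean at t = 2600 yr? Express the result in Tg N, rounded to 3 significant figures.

Residence time τ = M₀/F₀ = 3054 yr. The eventual steady state is M_∞ = M₀·(F₁/F₀) = 692100 × 298.5/226.6 = 911700 Tg N.
The anomaly ΔM(t) = M(t) − M_∞ decays as ΔM₀·e^(−t/τ) with ΔM₀ = 692100 − 911700 = −219600 Tg N.
At t = 2600 yr, e^(−t/τ) = e^(−0.8513) = 0.4269, so ΔM = −93740 Tg N and M = 911700 − 93740 = 817960 Tg N.

818000 Tg N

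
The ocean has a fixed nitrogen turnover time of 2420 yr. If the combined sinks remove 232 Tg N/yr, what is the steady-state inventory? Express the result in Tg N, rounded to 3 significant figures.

561000 Tg N

τ = M/F ⇒ M = τ × F = 2420 × 232 = 561400 Tg N.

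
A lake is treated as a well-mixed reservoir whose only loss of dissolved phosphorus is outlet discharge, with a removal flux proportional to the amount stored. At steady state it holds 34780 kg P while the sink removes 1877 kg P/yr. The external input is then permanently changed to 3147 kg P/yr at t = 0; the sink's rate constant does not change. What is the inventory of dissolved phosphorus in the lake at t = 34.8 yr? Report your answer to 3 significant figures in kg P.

54700 kg P

τ = M₀/F₀ = 34780/1877 = 18.53 yr; rate constant k = 1/τ.
New steady state M_∞ = F₁/k = F₁·τ = 3147 × 18.53 = 58313 kg P.
M(t) = M_∞ + (M₀ − M_∞)·e^(−t/τ); t/τ = 34.8/18.53 = 1.878, so e^(−t/τ) = 0.1529.
M(t) = 58313 − 23530 × 0.1529 = 54715 kg P.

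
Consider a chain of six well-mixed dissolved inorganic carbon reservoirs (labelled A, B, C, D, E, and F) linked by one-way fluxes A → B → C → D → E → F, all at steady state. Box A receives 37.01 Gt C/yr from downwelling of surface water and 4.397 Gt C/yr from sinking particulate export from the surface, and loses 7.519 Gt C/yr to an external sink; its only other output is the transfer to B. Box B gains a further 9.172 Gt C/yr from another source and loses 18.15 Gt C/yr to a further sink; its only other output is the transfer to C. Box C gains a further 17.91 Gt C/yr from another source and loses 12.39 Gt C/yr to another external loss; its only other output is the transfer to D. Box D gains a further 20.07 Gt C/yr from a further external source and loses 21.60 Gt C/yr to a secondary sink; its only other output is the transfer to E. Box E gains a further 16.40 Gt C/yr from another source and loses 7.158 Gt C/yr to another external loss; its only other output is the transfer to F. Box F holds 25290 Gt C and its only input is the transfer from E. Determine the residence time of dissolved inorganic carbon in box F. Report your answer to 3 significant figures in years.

663 yr

Box A: F(A→B) = (37.01 + 4.397) − 7.519 = 33.888 Gt C/yr.
Box B: F(B→C) = (33.888 + 9.172) − 18.15 = 24.910 Gt C/yr.
Box C: F(C→D) = (24.910 + 17.91) − 12.39 = 30.430 Gt C/yr.
Box D: F(D→E) = (30.430 + 20.07) − 21.60 = 28.900 Gt C/yr.
Box E: F(E→F) = (28.900 + 16.40) − 7.158 = 38.142 Gt C/yr.
Box F throughput = its input = 38.142 Gt C/yr; τ = 25290 / 38.142 = 663.0 yr.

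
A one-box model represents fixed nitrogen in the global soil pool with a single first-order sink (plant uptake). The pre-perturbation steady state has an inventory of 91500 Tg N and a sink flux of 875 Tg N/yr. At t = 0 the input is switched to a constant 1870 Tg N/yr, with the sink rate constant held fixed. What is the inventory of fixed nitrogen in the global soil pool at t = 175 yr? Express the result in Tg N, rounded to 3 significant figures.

176000 Tg N

Residence time τ = M₀/F₀ = 104.6 yr. The eventual steady state is M_∞ = M₀·(F₁/F₀) = 91500 × 1870/875 = 195550 Tg N.
The anomaly ΔM(t) = M(t) − M_∞ decays as ΔM₀·e^(−t/τ) with ΔM₀ = 91500 − 195550 = −104000 Tg N.
At t = 175 yr, e^(−t/τ) = e^(−1.673) = 0.1876, so ΔM = −19520 Tg N and M = 195550 − 19520 = 176030 Tg N.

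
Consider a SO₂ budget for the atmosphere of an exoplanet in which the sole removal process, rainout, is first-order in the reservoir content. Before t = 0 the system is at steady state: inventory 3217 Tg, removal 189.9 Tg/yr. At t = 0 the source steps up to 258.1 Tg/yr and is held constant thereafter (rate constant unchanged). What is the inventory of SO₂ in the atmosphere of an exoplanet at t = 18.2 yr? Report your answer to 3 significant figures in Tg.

τ = M₀/F₀ = 3217/189.9 = 16.94 yr; rate constant k = 1/τ.
New steady state M_∞ = F₁/k = F₁·τ = 258.1 × 16.94 = 4372.3 Tg.
M(t) = M_∞ + (M₀ − M_∞)·e^(−t/τ); t/τ = 18.2/16.94 = 1.074, so e^(−t/τ) = 0.3415.
M(t) = 4372.3 − 1155 × 0.3415 = 3977.8 Tg.

3980 Tg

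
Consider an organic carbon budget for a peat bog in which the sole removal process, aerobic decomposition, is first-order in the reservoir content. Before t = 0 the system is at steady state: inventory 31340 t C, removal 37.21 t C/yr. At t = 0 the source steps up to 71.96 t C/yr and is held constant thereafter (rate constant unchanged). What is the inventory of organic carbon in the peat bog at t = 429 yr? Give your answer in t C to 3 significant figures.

43000 t C

The sink rate constant is k = F₀/M₀ = 37.21/31340 = 0.001187 yr⁻¹.
Solving dM/dt = F₁ − kM with M(0) = M₀ gives M(t) = F₁/k + (M₀ − F₁/k)·e^(−kt).
F₁/k = 71.96/0.001187 = 60608 t C; kt = 0.001187 × 429 = 0.5094, e^(−kt) = 0.6009.
M(429) = 60608 + (31340 − 60608) × 0.6009 = 60608 − 17590 = 43021 t C.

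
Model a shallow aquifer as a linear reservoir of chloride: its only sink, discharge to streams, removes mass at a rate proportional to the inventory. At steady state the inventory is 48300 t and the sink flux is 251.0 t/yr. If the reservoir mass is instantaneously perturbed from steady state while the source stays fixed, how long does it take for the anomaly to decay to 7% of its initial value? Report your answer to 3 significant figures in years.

512 yr

For a linear reservoir the anomaly decays as exp(−t/τ) with τ = M/F = 48300/251.0 = 192.4 yr.
exp(−t/τ) = 0.07 ⇒ t = −τ ln(0.07) = 192.4 × 2.659 = 511.7 yr.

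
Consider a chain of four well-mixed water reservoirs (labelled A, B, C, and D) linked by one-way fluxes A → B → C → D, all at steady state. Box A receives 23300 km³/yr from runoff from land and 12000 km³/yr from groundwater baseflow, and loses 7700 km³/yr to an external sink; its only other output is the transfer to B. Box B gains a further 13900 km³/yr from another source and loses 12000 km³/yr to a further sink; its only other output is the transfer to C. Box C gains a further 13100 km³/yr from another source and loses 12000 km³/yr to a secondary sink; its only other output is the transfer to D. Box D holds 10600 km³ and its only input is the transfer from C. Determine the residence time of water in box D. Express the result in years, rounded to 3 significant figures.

0.346 yr

Box A: F(A→B) = (23300 + 12000) − 7700 = 27600 km³/yr.
Box B: F(B→C) = (27600 + 13900) − 12000 = 29500 km³/yr.
Box C: F(C→D) = (29500 + 13100) − 12000 = 30600 km³/yr.
Box D throughput = its input = 30600 km³/yr; τ = 10600 / 30600 = 0.3464 yr.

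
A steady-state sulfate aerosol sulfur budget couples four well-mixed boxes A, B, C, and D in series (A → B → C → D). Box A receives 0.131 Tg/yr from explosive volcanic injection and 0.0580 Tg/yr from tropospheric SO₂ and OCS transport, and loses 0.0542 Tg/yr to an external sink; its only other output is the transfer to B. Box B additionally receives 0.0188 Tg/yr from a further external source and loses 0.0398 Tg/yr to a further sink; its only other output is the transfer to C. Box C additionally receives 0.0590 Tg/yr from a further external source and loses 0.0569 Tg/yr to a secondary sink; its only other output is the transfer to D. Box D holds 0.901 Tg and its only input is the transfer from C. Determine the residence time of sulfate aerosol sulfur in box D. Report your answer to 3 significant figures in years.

Box A: F(A→B) = (0.131 + 0.0580) − 0.0542 = 0.13480 Tg/yr.
Box B: F(B→C) = (0.13480 + 0.0188) − 0.0398 = 0.11380 Tg/yr.
Box C: F(C→D) = (0.11380 + 0.0590) − 0.0569 = 0.11590 Tg/yr.
Box D throughput = its input = 0.11590 Tg/yr; τ = 0.901 / 0.11590 = 7.774 yr.

7.77 yr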